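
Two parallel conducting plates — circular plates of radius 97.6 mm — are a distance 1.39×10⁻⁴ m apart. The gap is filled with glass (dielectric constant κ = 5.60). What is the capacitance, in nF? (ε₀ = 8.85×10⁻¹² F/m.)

C ≈ 10.7 nF

A = π(97.6 mm)² = 2.99×10⁻² m².
C = κε₀A/d = 5.60 × 8.85×10⁻¹² × 2.99×10⁻² / 1.39×10⁻⁴ = 1.07×10⁻⁸ F.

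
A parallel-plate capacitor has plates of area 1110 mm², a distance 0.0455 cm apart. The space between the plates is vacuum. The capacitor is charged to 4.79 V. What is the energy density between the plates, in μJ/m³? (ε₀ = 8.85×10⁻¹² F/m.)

E = V/d = 4.79 / 4.55×10⁻⁴ = 1.05×10⁴ V/m.
u = ½ε₀E² = ½ × 8.85×10⁻¹² × (1.05×10⁴)² = 4.90×10⁻⁴ J/m³.

490 μJ/m³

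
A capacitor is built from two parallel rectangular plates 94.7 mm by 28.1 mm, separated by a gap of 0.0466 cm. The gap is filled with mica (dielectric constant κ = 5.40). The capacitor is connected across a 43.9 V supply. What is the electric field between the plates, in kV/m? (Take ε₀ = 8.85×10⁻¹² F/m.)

E = V/d = 43.9 / 4.66×10⁻⁴ = 9.42×10⁴ V/m.

94.2 kV/m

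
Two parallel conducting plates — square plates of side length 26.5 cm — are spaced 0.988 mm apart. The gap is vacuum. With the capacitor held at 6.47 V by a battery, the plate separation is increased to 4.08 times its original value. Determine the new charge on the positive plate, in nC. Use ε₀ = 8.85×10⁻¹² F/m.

A = (26.5 cm)² = 7.02×10⁻² m².
Initially C₁ = ε₀A/d = 8.85×10⁻¹² × 7.02×10⁻² / 9.88×10⁻⁴ = 6.29×10⁻¹⁰ F.
Q₁ = 4.07×10⁻⁹ C.
Battery connected ⇒ V is held fixed. C₂ = 0.245 C₁ and Q = CV, so Q₂/Q₁ = C₂/C₁ = 0.245.
Q₂ = 0.245 × 4.07×10⁻⁹ = 9.98×10⁻¹⁰ C.

0.998 nC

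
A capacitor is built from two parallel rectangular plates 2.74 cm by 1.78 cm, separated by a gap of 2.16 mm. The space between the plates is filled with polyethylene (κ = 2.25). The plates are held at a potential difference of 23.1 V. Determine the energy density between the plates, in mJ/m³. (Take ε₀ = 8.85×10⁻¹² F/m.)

E = V/d = 23.1 / 2.16×10⁻³ = 1.07×10⁴ V/m.
u = ½κε₀E² = ½ × 2.25 × 8.85×10⁻¹² × (1.07×10⁴)² = 1.14×10⁻³ J/m³.

1.14 mJ/m³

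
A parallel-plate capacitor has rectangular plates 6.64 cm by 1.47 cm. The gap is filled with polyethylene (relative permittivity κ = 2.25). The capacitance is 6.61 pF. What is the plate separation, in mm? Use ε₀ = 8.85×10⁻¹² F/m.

A = 6.64 × 1.47 cm² = 9.76×10⁻⁴ m².
d = κε₀A/C = 2.25 × 8.85×10⁻¹² × 9.76×10⁻⁴ / 6.61×10⁻¹² = 2.94×10⁻³ m.

d ≈ 2.94 mm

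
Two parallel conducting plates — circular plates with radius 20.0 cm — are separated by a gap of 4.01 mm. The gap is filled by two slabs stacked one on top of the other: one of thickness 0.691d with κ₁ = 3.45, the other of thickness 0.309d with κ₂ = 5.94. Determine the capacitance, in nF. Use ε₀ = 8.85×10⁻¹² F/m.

A = π(20.0 cm)² = 0.126 m².
Stacked slabs ⇒ two capacitors in series, each with the full plate area.
C₁ = κ₁ε₀A/d₁ = 3.45 × 8.85×10⁻¹² × 0.126 / 2.77×10⁻³ = 1.38×10⁻⁹ F.
C₂ = κ₂ε₀A/d₂ = 5.94 × 8.85×10⁻¹² × 0.126 / 1.24×10⁻³ = 5.33×10⁻⁹ F.
C = (1/C₁ + 1/C₂)⁻¹ = 1.10×10⁻⁹ F.

1.10 nF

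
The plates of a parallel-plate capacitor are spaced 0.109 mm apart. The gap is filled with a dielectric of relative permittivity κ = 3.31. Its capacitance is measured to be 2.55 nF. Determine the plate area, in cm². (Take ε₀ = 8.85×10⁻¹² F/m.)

A = Cd/(κε₀) = 2.55×10⁻⁹ × 1.09×10⁻⁴ / (3.31 × 8.85×10⁻¹²) = 9.49×10⁻³ m².

A ≈ 94.9 cm²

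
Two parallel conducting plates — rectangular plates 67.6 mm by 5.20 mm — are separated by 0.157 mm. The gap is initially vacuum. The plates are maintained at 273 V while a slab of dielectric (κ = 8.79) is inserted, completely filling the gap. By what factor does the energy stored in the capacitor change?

Battery connected ⇒ V is held fixed.
C₂ = 8.79 C₁ and U = ½CV², so U₂/U₁ = C₂/C₁ = 8.79.

8.79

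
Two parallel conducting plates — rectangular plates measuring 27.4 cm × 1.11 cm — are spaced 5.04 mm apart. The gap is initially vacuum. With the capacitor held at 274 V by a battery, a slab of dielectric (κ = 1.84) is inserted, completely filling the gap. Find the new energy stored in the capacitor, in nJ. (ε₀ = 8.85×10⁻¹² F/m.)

369 nJ

A = 27.4 × 1.11 cm² = 3.04×10⁻³ m².
Initially C₁ = ε₀A/d = 8.85×10⁻¹² × 3.04×10⁻³ / 5.04×10⁻³ = 5.34×10⁻¹² F.
U₁ = 2.00×10⁻⁷ J.
Battery connected ⇒ V is held fixed. C₂ = 1.84 C₁ and U = ½CV², so U₂/U₁ = C₂/C₁ = 1.84.
U₂ = 1.84 × 2.00×10⁻⁷ = 3.69×10⁻⁷ J.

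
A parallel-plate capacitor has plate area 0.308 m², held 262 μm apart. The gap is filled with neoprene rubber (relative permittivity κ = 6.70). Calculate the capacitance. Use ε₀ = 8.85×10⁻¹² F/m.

C = κε₀A/d = 6.70 × 8.85×10⁻¹² × 0.308 / 2.62×10⁻⁴ = 6.97×10⁻⁸ F.

C ≈ 69.7 nF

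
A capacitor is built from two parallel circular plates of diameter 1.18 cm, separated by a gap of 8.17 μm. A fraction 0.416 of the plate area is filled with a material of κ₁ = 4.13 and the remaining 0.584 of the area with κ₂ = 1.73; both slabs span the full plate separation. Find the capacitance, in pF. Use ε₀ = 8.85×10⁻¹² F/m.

C ≈ 323 pF

A = π(1.18/2 cm)² = 1.09×10⁻⁴ m².
Side-by-side slabs ⇒ two capacitors in parallel, each spanning the full gap.
C₁ = κ₁ε₀A₁/d = 4.13 × 8.85×10⁻¹² × 4.55×10⁻⁵ / 8.17×10⁻⁶ = 2.04×10⁻¹⁰ F.
C₂ = κ₂ε₀A₂/d = 1.73 × 8.85×10⁻¹² × 6.39×10⁻⁵ / 8.17×10⁻⁶ = 1.20×10⁻¹⁰ F.
C = C₁ + C₂ = 3.23×10⁻¹⁰ F.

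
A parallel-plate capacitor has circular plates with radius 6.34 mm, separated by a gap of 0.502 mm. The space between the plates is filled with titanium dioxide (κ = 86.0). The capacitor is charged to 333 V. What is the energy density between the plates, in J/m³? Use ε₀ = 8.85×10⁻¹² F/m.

E = V/d = 333 / 5.02×10⁻⁴ = 6.63×10⁵ V/m.
u = ½κε₀E² = ½ × 86.0 × 8.85×10⁻¹² × (6.63×10⁵)² = 1.67×10² J/m³.

167 J/m³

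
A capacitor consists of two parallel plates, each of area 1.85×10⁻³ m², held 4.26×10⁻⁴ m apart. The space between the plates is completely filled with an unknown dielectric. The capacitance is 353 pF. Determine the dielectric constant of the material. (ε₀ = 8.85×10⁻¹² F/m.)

κ ≈ 9.18

κ = Cd/(ε₀A) = 3.53×10⁻¹⁰ × 4.26×10⁻⁴ / (8.85×10⁻¹² × 1.85×10⁻³) = 9.18.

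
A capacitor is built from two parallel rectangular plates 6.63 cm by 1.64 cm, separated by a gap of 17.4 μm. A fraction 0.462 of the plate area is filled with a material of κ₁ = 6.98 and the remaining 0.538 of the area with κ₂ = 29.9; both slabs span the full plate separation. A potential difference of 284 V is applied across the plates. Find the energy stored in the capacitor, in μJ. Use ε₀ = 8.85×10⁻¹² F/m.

A = 6.63 × 1.64 cm² = 1.09×10⁻³ m².
Side-by-side slabs ⇒ two capacitors in parallel, each spanning the full gap.
C₁ = κ₁ε₀A₁/d = 6.98 × 8.85×10⁻¹² × 5.02×10⁻⁴ / 1.74×10⁻⁵ = 1.78×10⁻⁹ F.
C₂ = κ₂ε₀A₂/d = 29.9 × 8.85×10⁻¹² × 5.85×10⁻⁴ / 1.74×10⁻⁵ = 8.90×10⁻⁹ F.
C = C₁ + C₂ = 1.07×10⁻⁸ F.
U = ½CV² = ½ × 1.07×10⁻⁸ × (284)² = 4.31×10⁻⁴ J.

U ≈ 431 μJ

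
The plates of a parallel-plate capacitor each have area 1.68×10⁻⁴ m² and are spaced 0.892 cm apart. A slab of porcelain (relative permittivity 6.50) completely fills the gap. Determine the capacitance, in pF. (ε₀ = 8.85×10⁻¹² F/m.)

C = κε₀A/d = 6.50 × 8.85×10⁻¹² × 1.68×10⁻⁴ / 8.92×10⁻³ = 1.08×10⁻¹² F.

1.08 pF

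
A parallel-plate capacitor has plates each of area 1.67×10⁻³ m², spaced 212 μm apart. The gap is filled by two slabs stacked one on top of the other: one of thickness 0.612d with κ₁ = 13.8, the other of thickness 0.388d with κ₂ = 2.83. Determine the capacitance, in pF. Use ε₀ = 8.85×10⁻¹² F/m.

C ≈ 384 pF

Stacked slabs ⇒ two capacitors in series, each with the full plate area.
C₁ = κ₁ε₀A/d₁ = 13.8 × 8.85×10⁻¹² × 1.67×10⁻³ / 1.30×10⁻⁴ = 1.57×10⁻⁹ F.
C₂ = κ₂ε₀A/d₂ = 2.83 × 8.85×10⁻¹² × 1.67×10⁻³ / 8.23×10⁻⁵ = 5.08×10⁻¹⁰ F.
C = (1/C₁ + 1/C₂)⁻¹ = 3.84×10⁻¹⁰ F.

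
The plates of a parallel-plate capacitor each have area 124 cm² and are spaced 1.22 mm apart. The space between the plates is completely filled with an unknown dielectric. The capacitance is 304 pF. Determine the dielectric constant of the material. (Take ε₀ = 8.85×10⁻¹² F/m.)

A = 124 cm² = 1.24×10⁻² m².
κ = Cd/(ε₀A) = 3.04×10⁻¹⁰ × 1.22×10⁻³ / (8.85×10⁻¹² × 1.24×10⁻²) = 3.38.

κ ≈ 3.38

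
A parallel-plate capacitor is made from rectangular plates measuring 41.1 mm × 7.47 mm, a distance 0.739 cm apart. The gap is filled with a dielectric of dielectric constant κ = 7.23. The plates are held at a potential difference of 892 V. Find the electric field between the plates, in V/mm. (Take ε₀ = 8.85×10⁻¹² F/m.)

E ≈ 121 V/mm

E = V/d = 892 / 7.39×10⁻³ = 1.21×10⁵ V/m.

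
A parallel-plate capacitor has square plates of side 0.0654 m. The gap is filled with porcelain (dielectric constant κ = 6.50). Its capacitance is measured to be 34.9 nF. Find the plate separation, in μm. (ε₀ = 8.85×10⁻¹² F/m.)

d ≈ 7.05 μm

A = (0.0654 m)² = 4.28×10⁻³ m².
d = κε₀A/C = 6.50 × 8.85×10⁻¹² × 4.28×10⁻³ / 3.49×10⁻⁸ = 7.05×10⁻⁶ m.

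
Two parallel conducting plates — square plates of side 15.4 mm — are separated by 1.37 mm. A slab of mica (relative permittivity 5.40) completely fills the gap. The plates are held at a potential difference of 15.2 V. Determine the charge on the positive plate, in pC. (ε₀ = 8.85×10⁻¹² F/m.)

A = (15.4 mm)² = 2.37×10⁻⁴ m².
C = κε₀A/d = 5.40 × 8.85×10⁻¹² × 2.37×10⁻⁴ / 1.37×10⁻³ = 8.27×10⁻¹² F.
Q = CV = 8.27×10⁻¹² × 15.2 = 1.26×10⁻¹⁰ C.

Q ≈ 126 pC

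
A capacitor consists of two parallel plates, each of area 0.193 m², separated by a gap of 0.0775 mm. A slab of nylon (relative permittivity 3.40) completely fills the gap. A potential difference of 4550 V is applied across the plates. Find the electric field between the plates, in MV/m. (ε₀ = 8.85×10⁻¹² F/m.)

E ≈ 58.7 MV/m

E = V/d = 4550 / 7.75×10⁻⁵ = 5.87×10⁷ V/m.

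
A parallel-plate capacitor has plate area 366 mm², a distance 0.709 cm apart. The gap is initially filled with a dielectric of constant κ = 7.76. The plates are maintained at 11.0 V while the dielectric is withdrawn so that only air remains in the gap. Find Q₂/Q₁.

Battery connected ⇒ V is held fixed.
C₂ = 0.129 C₁ and Q = CV, so Q₂/Q₁ = C₂/C₁ = 0.129.

Q₂/Q₁ ≈ 0.129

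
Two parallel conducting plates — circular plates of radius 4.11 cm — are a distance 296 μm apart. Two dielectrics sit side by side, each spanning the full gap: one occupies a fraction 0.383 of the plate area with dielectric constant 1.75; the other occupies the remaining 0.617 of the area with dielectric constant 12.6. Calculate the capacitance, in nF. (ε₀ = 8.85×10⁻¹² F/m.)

C ≈ 1.34 nF

A = π(4.11 cm)² = 5.31×10⁻³ m².
Side-by-side slabs ⇒ two capacitors in parallel, each spanning the full gap.
C₁ = κ₁ε₀A₁/d = 1.75 × 8.85×10⁻¹² × 2.03×10⁻³ / 2.96×10⁻⁴ = 1.06×10⁻¹⁰ F.
C₂ = κ₂ε₀A₂/d = 12.6 × 8.85×10⁻¹² × 3.27×10⁻³ / 2.96×10⁻⁴ = 1.23×10⁻⁹ F.
C = C₁ + C₂ = 1.34×10⁻⁹ F.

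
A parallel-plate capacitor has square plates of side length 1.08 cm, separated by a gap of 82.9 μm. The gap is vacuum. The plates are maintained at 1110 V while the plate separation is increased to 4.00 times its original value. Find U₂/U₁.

U₂/U₁ ≈ 0.250

Battery connected ⇒ V is held fixed.
C₂ = 0.250 C₁ and U = ½CV², so U₂/U₁ = C₂/C₁ = 0.250.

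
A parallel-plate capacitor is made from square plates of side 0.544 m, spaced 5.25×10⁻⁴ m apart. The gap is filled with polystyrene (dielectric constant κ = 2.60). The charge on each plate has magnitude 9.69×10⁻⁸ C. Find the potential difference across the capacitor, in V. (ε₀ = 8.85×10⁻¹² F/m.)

V ≈ 7.47 V

A = (0.544 m)² = 0.296 m².
C = κε₀A/d = 2.60 × 8.85×10⁻¹² × 0.296 / 5.25×10⁻⁴ = 1.30×10⁻⁸ F.
V = Q/C = 9.69×10⁻⁸ / 1.30×10⁻⁸ = 7.47 V.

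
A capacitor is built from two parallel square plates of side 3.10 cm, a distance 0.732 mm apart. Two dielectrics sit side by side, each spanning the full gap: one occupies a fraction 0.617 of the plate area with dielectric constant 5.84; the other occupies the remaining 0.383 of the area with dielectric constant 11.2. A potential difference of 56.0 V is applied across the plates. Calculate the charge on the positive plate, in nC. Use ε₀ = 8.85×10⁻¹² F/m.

5.14 nC

A = (3.10 cm)² = 9.61×10⁻⁴ m².
Side-by-side slabs ⇒ two capacitors in parallel, each spanning the full gap.
C₁ = κ₁ε₀A₁/d = 5.84 × 8.85×10⁻¹² × 5.93×10⁻⁴ / 7.32×10⁻⁴ = 4.19×10⁻¹¹ F.
C₂ = κ₂ε₀A₂/d = 11.2 × 8.85×10⁻¹² × 3.68×10⁻⁴ / 7.32×10⁻⁴ = 4.98×10⁻¹¹ F.
C = C₁ + C₂ = 9.17×10⁻¹¹ F.
Q = CV = 9.17×10⁻¹¹ × 56.0 = 5.14×10⁻⁹ C.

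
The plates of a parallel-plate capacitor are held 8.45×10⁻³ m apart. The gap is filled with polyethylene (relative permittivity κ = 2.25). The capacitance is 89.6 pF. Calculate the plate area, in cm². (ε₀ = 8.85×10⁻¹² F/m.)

380 cm²

A = Cd/(κε₀) = 8.96×10⁻¹¹ × 8.45×10⁻³ / (2.25 × 8.85×10⁻¹²) = 3.80×10⁻² m².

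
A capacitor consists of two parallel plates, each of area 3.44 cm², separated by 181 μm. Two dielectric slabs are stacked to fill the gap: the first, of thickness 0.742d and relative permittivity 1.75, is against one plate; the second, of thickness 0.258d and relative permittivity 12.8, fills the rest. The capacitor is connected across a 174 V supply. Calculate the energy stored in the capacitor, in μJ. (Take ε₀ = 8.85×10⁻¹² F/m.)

A = 3.44 cm² = 3.44×10⁻⁴ m².
Stacked slabs ⇒ two capacitors in series, each with the full plate area.
C₁ = κ₁ε₀A/d₁ = 1.75 × 8.85×10⁻¹² × 3.44×10⁻⁴ / 1.34×10⁻⁴ = 3.97×10⁻¹¹ F.
C₂ = κ₂ε₀A/d₂ = 12.8 × 8.85×10⁻¹² × 3.44×10⁻⁴ / 4.67×10⁻⁵ = 8.34×10⁻¹⁰ F.
C = (1/C₁ + 1/C₂)⁻¹ = 3.79×10⁻¹¹ F.
U = ½CV² = ½ × 3.79×10⁻¹¹ × (174)² = 5.73×10⁻⁷ J.

U ≈ 0.573 μJ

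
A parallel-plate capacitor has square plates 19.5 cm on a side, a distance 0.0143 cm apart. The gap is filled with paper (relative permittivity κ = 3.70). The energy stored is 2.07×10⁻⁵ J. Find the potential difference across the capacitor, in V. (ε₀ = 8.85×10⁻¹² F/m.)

V ≈ 69.0 V

A = (19.5 cm)² = 3.80×10⁻² m².
C = κε₀A/d = 3.70 × 8.85×10⁻¹² × 3.80×10⁻² / 1.43×10⁻⁴ = 8.71×10⁻⁹ F.
V = √(2U/C) = √(2 × 2.07×10⁻⁵ / 8.71×10⁻⁹) = 69.0 V.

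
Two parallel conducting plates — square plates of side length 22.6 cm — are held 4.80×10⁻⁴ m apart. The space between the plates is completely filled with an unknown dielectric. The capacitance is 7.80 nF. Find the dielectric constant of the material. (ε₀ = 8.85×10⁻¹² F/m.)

A = (22.6 cm)² = 5.11×10⁻² m².
κ = Cd/(ε₀A) = 7.80×10⁻⁹ × 4.80×10⁻⁴ / (8.85×10⁻¹² × 5.11×10⁻²) = 8.28.

8.28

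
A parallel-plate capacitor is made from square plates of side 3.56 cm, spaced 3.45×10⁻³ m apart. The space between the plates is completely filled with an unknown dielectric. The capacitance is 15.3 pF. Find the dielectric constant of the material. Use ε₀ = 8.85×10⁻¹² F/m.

4.71

A = (3.56 cm)² = 1.27×10⁻³ m².
κ = Cd/(ε₀A) = 1.53×10⁻¹¹ × 3.45×10⁻³ / (8.85×10⁻¹² × 1.27×10⁻³) = 4.71.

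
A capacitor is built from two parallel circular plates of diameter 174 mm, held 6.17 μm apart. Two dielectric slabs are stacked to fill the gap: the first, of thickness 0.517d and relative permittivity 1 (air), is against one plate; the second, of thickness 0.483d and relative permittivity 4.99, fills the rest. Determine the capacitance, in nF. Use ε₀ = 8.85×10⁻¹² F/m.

C ≈ 55.6 nF

A = π(174/2 mm)² = 2.38×10⁻² m².
Stacked slabs ⇒ two capacitors in series, each with the full plate area.
C₁ = κ₁ε₀A/d₁ = 1.00 × 8.85×10⁻¹² × 2.38×10⁻² / 3.19×10⁻⁶ = 6.60×10⁻⁸ F.
C₂ = κ₂ε₀A/d₂ = 4.99 × 8.85×10⁻¹² × 2.38×10⁻² / 2.98×10⁻⁶ = 3.52×10⁻⁷ F.
C = (1/C₁ + 1/C₂)⁻¹ = 5.56×10⁻⁸ F.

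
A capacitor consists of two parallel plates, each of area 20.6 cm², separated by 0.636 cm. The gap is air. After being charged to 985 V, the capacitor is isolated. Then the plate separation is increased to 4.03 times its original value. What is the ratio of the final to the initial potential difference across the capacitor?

Isolated ⇒ Q is held fixed.
C₂ = 0.248 C₁ and V = Q/C, so V₂/V₁ = C₁/C₂ = 4.03.

4.03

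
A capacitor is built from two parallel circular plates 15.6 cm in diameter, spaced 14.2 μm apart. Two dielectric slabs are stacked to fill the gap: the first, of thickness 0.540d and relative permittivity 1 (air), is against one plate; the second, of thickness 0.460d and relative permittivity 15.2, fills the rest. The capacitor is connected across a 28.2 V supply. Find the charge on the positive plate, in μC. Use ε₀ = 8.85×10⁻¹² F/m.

Q ≈ 0.589 μC

A = π(15.6/2 cm)² = 1.91×10⁻² m².
Stacked slabs ⇒ two capacitors in series, each with the full plate area.
C₁ = κ₁ε₀A/d₁ = 1.00 × 8.85×10⁻¹² × 1.91×10⁻² / 7.67×10⁻⁶ = 2.21×10⁻⁸ F.
C₂ = κ₂ε₀A/d₂ = 15.2 × 8.85×10⁻¹² × 1.91×10⁻² / 6.53×10⁻⁶ = 3.94×10⁻⁷ F.
C = (1/C₁ + 1/C₂)⁻¹ = 2.09×10⁻⁸ F.
Q = CV = 2.09×10⁻⁸ × 28.2 = 5.89×10⁻⁷ C.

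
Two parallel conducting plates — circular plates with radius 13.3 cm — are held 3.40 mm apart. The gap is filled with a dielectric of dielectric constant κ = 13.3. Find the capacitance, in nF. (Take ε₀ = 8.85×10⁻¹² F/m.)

C ≈ 1.92 nF

A = π(13.3 cm)² = 5.56×10⁻² m².
C = κε₀A/d = 13.3 × 8.85×10⁻¹² × 5.56×10⁻² / 3.40×10⁻³ = 1.92×10⁻⁹ F.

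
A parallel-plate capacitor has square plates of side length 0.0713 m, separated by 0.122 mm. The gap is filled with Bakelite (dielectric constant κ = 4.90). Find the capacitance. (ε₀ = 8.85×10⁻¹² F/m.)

1.81 nF

A = (0.0713 m)² = 5.08×10⁻³ m².
C = κε₀A/d = 4.90 × 8.85×10⁻¹² × 5.08×10⁻³ / 1.22×10⁻⁴ = 1.81×10⁻⁹ F.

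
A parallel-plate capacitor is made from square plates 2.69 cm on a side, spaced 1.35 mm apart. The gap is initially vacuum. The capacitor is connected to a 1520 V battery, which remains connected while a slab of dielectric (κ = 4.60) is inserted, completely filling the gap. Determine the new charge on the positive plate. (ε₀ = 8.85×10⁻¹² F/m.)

A = (2.69 cm)² = 7.24×10⁻⁴ m².
Initially C₁ = ε₀A/d = 8.85×10⁻¹² × 7.24×10⁻⁴ / 1.35×10⁻³ = 4.74×10⁻¹² F.
Q₁ = 7.21×10⁻⁹ C.
Battery connected ⇒ V is held fixed. C₂ = 4.60 C₁ and Q = CV, so Q₂/Q₁ = C₂/C₁ = 4.60.
Q₂ = 4.60 × 7.21×10⁻⁹ = 3.32×10⁻⁸ C.

Q ≈ 33.2 nC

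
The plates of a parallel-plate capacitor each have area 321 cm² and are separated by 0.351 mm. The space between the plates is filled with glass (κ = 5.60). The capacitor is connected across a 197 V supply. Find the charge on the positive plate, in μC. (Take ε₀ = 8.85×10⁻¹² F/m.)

A = 321 cm² = 3.21×10⁻² m².
C = κε₀A/d = 5.60 × 8.85×10⁻¹² × 3.21×10⁻² / 3.51×10⁻⁴ = 4.53×10⁻⁹ F.
Q = CV = 4.53×10⁻⁹ × 197 = 8.93×10⁻⁷ C.

0.893 μC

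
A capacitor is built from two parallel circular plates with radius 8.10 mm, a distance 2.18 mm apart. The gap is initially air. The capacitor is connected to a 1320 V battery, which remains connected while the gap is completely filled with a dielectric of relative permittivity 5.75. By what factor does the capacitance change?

C₂/C₁ ≈ 5.75

C = κε₀A/d scales with κ, so C₂/C₁ = κ = 5.75.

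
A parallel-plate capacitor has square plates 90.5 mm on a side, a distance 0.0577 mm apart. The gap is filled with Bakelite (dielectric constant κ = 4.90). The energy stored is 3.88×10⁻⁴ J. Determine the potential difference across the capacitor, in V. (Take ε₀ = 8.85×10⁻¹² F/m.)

355 V

A = (90.5 mm)² = 8.19×10⁻³ m².
C = κε₀A/d = 4.90 × 8.85×10⁻¹² × 8.19×10⁻³ / 5.77×10⁻⁵ = 6.16×10⁻⁹ F.
V = √(2U/C) = √(2 × 3.88×10⁻⁴ / 6.16×10⁻⁹) = 3.55×10² V.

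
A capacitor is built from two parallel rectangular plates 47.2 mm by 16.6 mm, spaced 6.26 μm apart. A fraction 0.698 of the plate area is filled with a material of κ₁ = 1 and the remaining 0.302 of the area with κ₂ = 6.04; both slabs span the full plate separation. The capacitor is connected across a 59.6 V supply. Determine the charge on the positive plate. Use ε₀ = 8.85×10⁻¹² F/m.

A = 47.2 × 16.6 mm² = 7.84×10⁻⁴ m².
Side-by-side slabs ⇒ two capacitors in parallel, each spanning the full gap.
C₁ = κ₁ε₀A₁/d = 1.00 × 8.85×10⁻¹² × 5.47×10⁻⁴ / 6.26×10⁻⁶ = 7.73×10⁻¹⁰ F.
C₂ = κ₂ε₀A₂/d = 6.04 × 8.85×10⁻¹² × 2.37×10⁻⁴ / 6.26×10⁻⁶ = 2.02×10⁻⁹ F.
C = C₁ + C₂ = 2.79×10⁻⁹ F.
Q = CV = 2.79×10⁻⁹ × 59.6 = 1.67×10⁻⁷ C.

Q ≈ 167 nC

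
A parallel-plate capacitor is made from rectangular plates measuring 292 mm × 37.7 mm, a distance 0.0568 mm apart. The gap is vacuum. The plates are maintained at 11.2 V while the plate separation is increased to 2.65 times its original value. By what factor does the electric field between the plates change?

Battery connected ⇒ V is held fixed.
E = V/d, so E₂/E₁ = d₁/d₂ = 0.377.

0.377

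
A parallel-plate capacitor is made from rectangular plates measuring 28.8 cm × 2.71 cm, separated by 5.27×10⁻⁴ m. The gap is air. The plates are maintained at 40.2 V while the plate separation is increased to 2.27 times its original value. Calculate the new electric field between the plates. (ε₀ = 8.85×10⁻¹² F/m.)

A = 28.8 × 2.71 cm² = 7.80×10⁻³ m².
Initially C₁ = ε₀A/d = 8.85×10⁻¹² × 7.80×10⁻³ / 5.27×10⁻⁴ = 1.31×10⁻¹⁰ F.
E₁ = 7.63×10⁴ V/m.
Battery connected ⇒ V is held fixed. E = V/d, so E₂/E₁ = d₁/d₂ = 0.441.
E₂ = 0.441 × 7.63×10⁴ = 3.36×10⁴ V/m.

E ≈ 33.6 kV/m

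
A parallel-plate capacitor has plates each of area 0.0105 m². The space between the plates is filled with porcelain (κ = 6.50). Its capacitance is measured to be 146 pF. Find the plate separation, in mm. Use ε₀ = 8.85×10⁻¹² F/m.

d ≈ 4.14 mm

d = κε₀A/C = 6.50 × 8.85×10⁻¹² × 1.05×10⁻² / 1.46×10⁻¹⁰ = 4.14×10⁻³ m.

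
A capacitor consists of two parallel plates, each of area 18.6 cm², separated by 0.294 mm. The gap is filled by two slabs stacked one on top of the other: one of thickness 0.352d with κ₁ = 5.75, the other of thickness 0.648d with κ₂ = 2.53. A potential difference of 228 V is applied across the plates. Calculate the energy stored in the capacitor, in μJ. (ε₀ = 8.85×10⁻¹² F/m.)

4.59 μJ

A = 18.6 cm² = 1.86×10⁻³ m².
Stacked slabs ⇒ two capacitors in series, each with the full plate area.
C₁ = κ₁ε₀A/d₁ = 5.75 × 8.85×10⁻¹² × 1.86×10⁻³ / 1.03×10⁻⁴ = 9.15×10⁻¹⁰ F.
C₂ = κ₂ε₀A/d₂ = 2.53 × 8.85×10⁻¹² × 1.86×10⁻³ / 1.91×10⁻⁴ = 2.19×10⁻¹⁰ F.
C = (1/C₁ + 1/C₂)⁻¹ = 1.76×10⁻¹⁰ F.
U = ½CV² = ½ × 1.76×10⁻¹⁰ × (228)² = 4.59×10⁻⁶ J.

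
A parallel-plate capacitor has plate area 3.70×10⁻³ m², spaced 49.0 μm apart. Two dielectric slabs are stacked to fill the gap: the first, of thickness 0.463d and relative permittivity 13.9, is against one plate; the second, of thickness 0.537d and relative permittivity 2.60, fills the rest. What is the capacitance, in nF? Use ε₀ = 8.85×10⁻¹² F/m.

C ≈ 2.79 nF

Stacked slabs ⇒ two capacitors in series, each with the full plate area.
C₁ = κ₁ε₀A/d₁ = 13.9 × 8.85×10⁻¹² × 3.70×10⁻³ / 2.27×10⁻⁵ = 2.01×10⁻⁸ F.
C₂ = κ₂ε₀A/d₂ = 2.60 × 8.85×10⁻¹² × 3.70×10⁻³ / 2.63×10⁻⁵ = 3.24×10⁻⁹ F.
C = (1/C₁ + 1/C₂)⁻¹ = 2.79×10⁻⁹ F.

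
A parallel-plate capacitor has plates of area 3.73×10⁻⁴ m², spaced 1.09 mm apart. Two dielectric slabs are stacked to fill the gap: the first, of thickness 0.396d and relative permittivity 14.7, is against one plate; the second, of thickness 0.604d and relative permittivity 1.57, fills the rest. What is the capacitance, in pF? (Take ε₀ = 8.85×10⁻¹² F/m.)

Stacked slabs ⇒ two capacitors in series, each with the full plate area.
C₁ = κ₁ε₀A/d₁ = 14.7 × 8.85×10⁻¹² × 3.73×10⁻⁴ / 4.32×10⁻⁴ = 1.12×10⁻¹⁰ F.
C₂ = κ₂ε₀A/d₂ = 1.57 × 8.85×10⁻¹² × 3.73×10⁻⁴ / 6.58×10⁻⁴ = 7.87×10⁻¹² F.
C = (1/C₁ + 1/C₂)⁻¹ = 7.36×10⁻¹² F.

7.36 pF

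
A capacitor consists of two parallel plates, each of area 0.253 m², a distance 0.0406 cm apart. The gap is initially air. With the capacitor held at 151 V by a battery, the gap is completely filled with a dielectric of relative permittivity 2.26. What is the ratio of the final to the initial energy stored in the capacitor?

Battery connected ⇒ V is held fixed.
C₂ = 2.26 C₁ and U = ½CV², so U₂/U₁ = C₂/C₁ = 2.26.

2.26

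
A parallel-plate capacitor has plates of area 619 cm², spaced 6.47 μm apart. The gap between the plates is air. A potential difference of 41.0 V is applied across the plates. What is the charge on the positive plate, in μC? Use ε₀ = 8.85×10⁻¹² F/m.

Q ≈ 3.47 μC

A = 619 cm² = 6.19×10⁻² m².
C = ε₀A/d = 8.85×10⁻¹² × 6.19×10⁻² / 6.47×10⁻⁶ = 8.47×10⁻⁸ F.
Q = CV = 8.47×10⁻⁸ × 41.0 = 3.47×10⁻⁶ C.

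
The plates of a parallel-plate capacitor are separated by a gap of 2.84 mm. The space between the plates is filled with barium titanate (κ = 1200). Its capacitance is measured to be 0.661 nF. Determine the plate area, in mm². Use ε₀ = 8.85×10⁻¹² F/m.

177 mm²

A = Cd/(κε₀) = 6.61×10⁻¹⁰ × 2.84×10⁻³ / (1200 × 8.85×10⁻¹²) = 1.77×10⁻⁴ m².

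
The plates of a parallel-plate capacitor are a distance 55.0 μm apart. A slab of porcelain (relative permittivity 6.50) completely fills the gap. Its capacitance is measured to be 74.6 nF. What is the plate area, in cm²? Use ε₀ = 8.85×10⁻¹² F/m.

A = Cd/(κε₀) = 7.46×10⁻⁸ × 5.50×10⁻⁵ / (6.50 × 8.85×10⁻¹²) = 7.13×10⁻² m².

713 cm²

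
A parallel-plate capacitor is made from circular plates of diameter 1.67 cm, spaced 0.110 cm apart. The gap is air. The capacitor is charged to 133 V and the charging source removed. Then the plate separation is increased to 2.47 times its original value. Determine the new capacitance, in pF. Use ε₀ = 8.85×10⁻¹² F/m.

C ≈ 0.713 pF

A = π(1.67/2 cm)² = 2.19×10⁻⁴ m².
Initially C₁ = ε₀A/d = 8.85×10⁻¹² × 2.19×10⁻⁴ / 1.10×10⁻³ = 1.76×10⁻¹² F.
C = ε₀A/d scales as 1/d, so C₂/C₁ = d₁/d₂ = 1/2.47 = 0.405.
C₂ = 0.405 × 1.76×10⁻¹² = 7.13×10⁻¹³ F.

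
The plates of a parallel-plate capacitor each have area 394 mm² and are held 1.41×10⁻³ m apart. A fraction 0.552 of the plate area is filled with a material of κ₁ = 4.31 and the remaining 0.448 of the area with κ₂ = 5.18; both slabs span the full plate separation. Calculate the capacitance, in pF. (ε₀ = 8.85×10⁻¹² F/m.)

A = 394 mm² = 3.94×10⁻⁴ m².
Side-by-side slabs ⇒ two capacitors in parallel, each spanning the full gap.
C₁ = κ₁ε₀A₁/d = 4.31 × 8.85×10⁻¹² × 2.17×10⁻⁴ / 1.41×10⁻³ = 5.88×10⁻¹² F.
C₂ = κ₂ε₀A₂/d = 5.18 × 8.85×10⁻¹² × 1.77×10⁻⁴ / 1.41×10⁻³ = 5.74×10⁻¹² F.
C = C₁ + C₂ = 1.16×10⁻¹¹ F.

C ≈ 11.6 pF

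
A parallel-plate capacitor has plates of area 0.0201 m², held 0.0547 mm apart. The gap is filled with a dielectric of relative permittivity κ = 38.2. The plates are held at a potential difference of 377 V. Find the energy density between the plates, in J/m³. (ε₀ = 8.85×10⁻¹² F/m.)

E = V/d = 377 / 5.47×10⁻⁵ = 6.89×10⁶ V/m.
u = ½κε₀E² = ½ × 38.2 × 8.85×10⁻¹² × (6.89×10⁶)² = 8.03×10³ J/m³.

8029 J/m³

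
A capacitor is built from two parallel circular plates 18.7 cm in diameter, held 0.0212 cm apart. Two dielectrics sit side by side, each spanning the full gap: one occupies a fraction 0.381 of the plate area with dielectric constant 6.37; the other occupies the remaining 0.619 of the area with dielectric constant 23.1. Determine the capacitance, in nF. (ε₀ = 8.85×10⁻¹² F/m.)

A = π(18.7/2 cm)² = 2.75×10⁻² m².
Side-by-side slabs ⇒ two capacitors in parallel, each spanning the full gap.
C₁ = κ₁ε₀A₁/d = 6.37 × 8.85×10⁻¹² × 1.05×10⁻² / 2.12×10⁻⁴ = 2.78×10⁻⁹ F.
C₂ = κ₂ε₀A₂/d = 23.1 × 8.85×10⁻¹² × 1.70×10⁻² / 2.12×10⁻⁴ = 1.64×10⁻⁸ F.
C = C₁ + C₂ = 1.92×10⁻⁸ F.

C ≈ 19.2 nF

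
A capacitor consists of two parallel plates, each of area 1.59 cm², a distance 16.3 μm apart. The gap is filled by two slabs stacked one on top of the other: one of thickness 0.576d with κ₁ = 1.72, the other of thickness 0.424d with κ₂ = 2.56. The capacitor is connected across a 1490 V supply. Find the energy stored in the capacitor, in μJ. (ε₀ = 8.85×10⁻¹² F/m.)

A = 1.59 cm² = 1.59×10⁻⁴ m².
Stacked slabs ⇒ two capacitors in series, each with the full plate area.
C₁ = κ₁ε₀A/d₁ = 1.72 × 8.85×10⁻¹² × 1.59×10⁻⁴ / 9.39×10⁻⁶ = 2.58×10⁻¹⁰ F.
C₂ = κ₂ε₀A/d₂ = 2.56 × 8.85×10⁻¹² × 1.59×10⁻⁴ / 6.91×10⁻⁶ = 5.21×10⁻¹⁰ F.
C = (1/C₁ + 1/C₂)⁻¹ = 1.72×10⁻¹⁰ F.
U = ½CV² = ½ × 1.72×10⁻¹⁰ × (1490)² = 1.91×10⁻⁴ J.

U ≈ 191 μJ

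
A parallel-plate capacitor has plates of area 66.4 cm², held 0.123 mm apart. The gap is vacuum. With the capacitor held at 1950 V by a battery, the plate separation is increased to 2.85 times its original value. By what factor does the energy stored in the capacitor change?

Battery connected ⇒ V is held fixed.
C₂ = 0.351 C₁ and U = ½CV², so U₂/U₁ = C₂/C₁ = 0.351.

U₂/U₁ ≈ 0.351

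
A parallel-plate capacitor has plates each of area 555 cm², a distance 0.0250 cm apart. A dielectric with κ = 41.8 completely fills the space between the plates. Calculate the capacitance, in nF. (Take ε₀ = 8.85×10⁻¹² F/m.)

C ≈ 82.1 nF

A = 555 cm² = 5.55×10⁻² m².
C = κε₀A/d = 41.8 × 8.85×10⁻¹² × 5.55×10⁻² / 2.50×10⁻⁴ = 8.21×10⁻⁸ F.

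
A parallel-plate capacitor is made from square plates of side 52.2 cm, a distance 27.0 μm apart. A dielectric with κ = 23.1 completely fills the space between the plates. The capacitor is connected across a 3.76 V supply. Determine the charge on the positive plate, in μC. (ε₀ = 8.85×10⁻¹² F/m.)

7.76 μC

A = (52.2 cm)² = 0.272 m².
C = κε₀A/d = 23.1 × 8.85×10⁻¹² × 0.272 / 2.70×10⁻⁵ = 2.06×10⁻⁶ F.
Q = CV = 2.06×10⁻⁶ × 3.76 = 7.76×10⁻⁶ C.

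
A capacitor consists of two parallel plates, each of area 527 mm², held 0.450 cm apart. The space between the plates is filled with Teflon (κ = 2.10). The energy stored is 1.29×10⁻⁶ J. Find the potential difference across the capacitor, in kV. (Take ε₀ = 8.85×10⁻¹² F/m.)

A = 527 mm² = 5.27×10⁻⁴ m².
C = κε₀A/d = 2.10 × 8.85×10⁻¹² × 5.27×10⁻⁴ / 4.50×10⁻³ = 2.18×10⁻¹² F.
V = √(2U/C) = √(2 × 1.29×10⁻⁶ / 2.18×10⁻¹²) = 1.09×10³ V.

V ≈ 1.09 kV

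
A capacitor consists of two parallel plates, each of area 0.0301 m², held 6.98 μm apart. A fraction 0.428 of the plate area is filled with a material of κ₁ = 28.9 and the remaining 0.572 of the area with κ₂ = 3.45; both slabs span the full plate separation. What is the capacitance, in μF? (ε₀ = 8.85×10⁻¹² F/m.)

C ≈ 0.547 μF

Side-by-side slabs ⇒ two capacitors in parallel, each spanning the full gap.
C₁ = κ₁ε₀A₁/d = 28.9 × 8.85×10⁻¹² × 1.29×10⁻² / 6.98×10⁻⁶ = 4.72×10⁻⁷ F.
C₂ = κ₂ε₀A₂/d = 3.45 × 8.85×10⁻¹² × 1.72×10⁻² / 6.98×10⁻⁶ = 7.53×10⁻⁸ F.
C = C₁ + C₂ = 5.47×10⁻⁷ F.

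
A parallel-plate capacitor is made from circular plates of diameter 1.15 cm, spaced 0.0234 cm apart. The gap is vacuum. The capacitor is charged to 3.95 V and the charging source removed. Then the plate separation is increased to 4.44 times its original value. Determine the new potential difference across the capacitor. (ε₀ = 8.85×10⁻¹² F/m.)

A = π(1.15/2 cm)² = 1.04×10⁻⁴ m².
Initially C₁ = ε₀A/d = 8.85×10⁻¹² × 1.04×10⁻⁴ / 2.34×10⁻⁴ = 3.93×10⁻¹² F.
V₁ = 3.95 V.
Isolated ⇒ Q is held fixed. C₂ = 0.225 C₁ and V = Q/C, so V₂/V₁ = C₁/C₂ = 4.44.
V₂ = 4.44 × 3.95 = 17.5 V.

17.5 V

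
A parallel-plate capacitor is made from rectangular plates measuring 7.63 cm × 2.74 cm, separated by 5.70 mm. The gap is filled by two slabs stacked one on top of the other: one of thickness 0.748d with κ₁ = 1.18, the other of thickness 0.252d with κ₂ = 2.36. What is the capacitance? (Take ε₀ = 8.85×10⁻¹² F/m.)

4.38 pF

A = 7.63 × 2.74 cm² = 2.09×10⁻³ m².
Stacked slabs ⇒ two capacitors in series, each with the full plate area.
C₁ = κ₁ε₀A/d₁ = 1.18 × 8.85×10⁻¹² × 2.09×10⁻³ / 4.26×10⁻³ = 5.12×10⁻¹² F.
C₂ = κ₂ε₀A/d₂ = 2.36 × 8.85×10⁻¹² × 2.09×10⁻³ / 1.44×10⁻³ = 3.04×10⁻¹¹ F.
C = (1/C₁ + 1/C₂)⁻¹ = 4.38×10⁻¹² F.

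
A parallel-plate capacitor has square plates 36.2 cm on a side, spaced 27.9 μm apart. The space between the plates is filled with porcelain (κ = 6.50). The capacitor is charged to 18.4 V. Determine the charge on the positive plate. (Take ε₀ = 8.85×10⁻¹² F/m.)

A = (36.2 cm)² = 0.131 m².
C = κε₀A/d = 6.50 × 8.85×10⁻¹² × 0.131 / 2.79×10⁻⁵ = 2.70×10⁻⁷ F.
Q = CV = 2.70×10⁻⁷ × 18.4 = 4.97×10⁻⁶ C.

Q ≈ 4.97 μC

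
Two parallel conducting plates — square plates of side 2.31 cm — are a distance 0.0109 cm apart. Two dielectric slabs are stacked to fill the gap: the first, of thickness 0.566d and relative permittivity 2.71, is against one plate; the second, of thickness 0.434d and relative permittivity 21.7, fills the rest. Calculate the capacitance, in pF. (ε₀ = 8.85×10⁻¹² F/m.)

189 pF

A = (2.31 cm)² = 5.34×10⁻⁴ m².
Stacked slabs ⇒ two capacitors in series, each with the full plate area.
C₁ = κ₁ε₀A/d₁ = 2.71 × 8.85×10⁻¹² × 5.34×10⁻⁴ / 6.17×10⁻⁵ = 2.07×10⁻¹⁰ F.
C₂ = κ₂ε₀A/d₂ = 21.7 × 8.85×10⁻¹² × 5.34×10⁻⁴ / 4.73×10⁻⁵ = 2.17×10⁻⁹ F.
C = (1/C₁ + 1/C₂)⁻¹ = 1.89×10⁻¹⁰ F.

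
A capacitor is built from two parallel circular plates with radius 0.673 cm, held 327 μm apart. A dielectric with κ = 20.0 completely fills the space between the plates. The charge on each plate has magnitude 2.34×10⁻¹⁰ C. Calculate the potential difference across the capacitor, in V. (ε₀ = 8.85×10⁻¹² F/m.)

V ≈ 3.04 V

A = π(0.673 cm)² = 1.42×10⁻⁴ m².
C = κε₀A/d = 20.0 × 8.85×10⁻¹² × 1.42×10⁻⁴ / 3.27×10⁻⁴ = 7.70×10⁻¹¹ F.
V = Q/C = 2.34×10⁻¹⁰ / 7.70×10⁻¹¹ = 3.04 V.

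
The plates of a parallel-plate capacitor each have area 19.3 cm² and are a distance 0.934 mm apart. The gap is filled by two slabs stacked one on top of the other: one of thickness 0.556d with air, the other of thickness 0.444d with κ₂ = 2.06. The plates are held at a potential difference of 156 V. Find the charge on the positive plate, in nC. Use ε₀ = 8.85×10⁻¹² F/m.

3.70 nC

A = 19.3 cm² = 1.93×10⁻³ m².
Stacked slabs ⇒ two capacitors in series, each with the full plate area.
C₁ = κ₁ε₀A/d₁ = 1.00 × 8.85×10⁻¹² × 1.93×10⁻³ / 5.19×10⁻⁴ = 3.29×10⁻¹¹ F.
C₂ = κ₂ε₀A/d₂ = 2.06 × 8.85×10⁻¹² × 1.93×10⁻³ / 4.15×10⁻⁴ = 8.48×10⁻¹¹ F.
C = (1/C₁ + 1/C₂)⁻¹ = 2.37×10⁻¹¹ F.
Q = CV = 2.37×10⁻¹¹ × 156 = 3.70×10⁻⁹ C.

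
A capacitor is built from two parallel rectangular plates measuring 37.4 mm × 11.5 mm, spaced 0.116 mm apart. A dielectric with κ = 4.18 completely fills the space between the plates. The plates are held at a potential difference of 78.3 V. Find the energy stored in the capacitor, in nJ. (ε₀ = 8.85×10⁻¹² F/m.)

420 nJ

A = 37.4 × 11.5 mm² = 4.30×10⁻⁴ m².
C = κε₀A/d = 4.18 × 8.85×10⁻¹² × 4.30×10⁻⁴ / 1.16×10⁻⁴ = 1.37×10⁻¹⁰ F.
U = ½CV² = ½ × 1.37×10⁻¹⁰ × (78.3)² = 4.20×10⁻⁷ J.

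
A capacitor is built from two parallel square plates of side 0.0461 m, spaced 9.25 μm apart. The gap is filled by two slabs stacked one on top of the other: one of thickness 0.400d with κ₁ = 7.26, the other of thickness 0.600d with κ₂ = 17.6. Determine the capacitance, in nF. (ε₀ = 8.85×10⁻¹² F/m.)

C ≈ 22.8 nF

A = (0.0461 m)² = 2.13×10⁻³ m².
Stacked slabs ⇒ two capacitors in series, each with the full plate area.
C₁ = κ₁ε₀A/d₁ = 7.26 × 8.85×10⁻¹² × 2.13×10⁻³ / 3.70×10⁻⁶ = 3.69×10⁻⁸ F.
C₂ = κ₂ε₀A/d₂ = 17.6 × 8.85×10⁻¹² × 2.13×10⁻³ / 5.55×10⁻⁶ = 5.96×10⁻⁸ F.
C = (1/C₁ + 1/C₂)⁻¹ = 2.28×10⁻⁸ F.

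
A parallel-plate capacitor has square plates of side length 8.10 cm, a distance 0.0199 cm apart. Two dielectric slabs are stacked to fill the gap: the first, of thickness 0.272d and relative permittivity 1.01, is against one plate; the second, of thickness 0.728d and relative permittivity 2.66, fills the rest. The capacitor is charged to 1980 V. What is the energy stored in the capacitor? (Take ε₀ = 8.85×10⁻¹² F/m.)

1.05 mJ

A = (8.10 cm)² = 6.56×10⁻³ m².
Stacked slabs ⇒ two capacitors in series, each with the full plate area.
C₁ = κ₁ε₀A/d₁ = 1.01 × 8.85×10⁻¹² × 6.56×10⁻³ / 5.41×10⁻⁵ = 1.08×10⁻⁹ F.
C₂ = κ₂ε₀A/d₂ = 2.66 × 8.85×10⁻¹² × 6.56×10⁻³ / 1.45×10⁻⁴ = 1.07×10⁻⁹ F.
C = (1/C₁ + 1/C₂)⁻¹ = 5.37×10⁻¹⁰ F.
U = ½CV² = ½ × 5.37×10⁻¹⁰ × (1980)² = 1.05×10⁻³ J.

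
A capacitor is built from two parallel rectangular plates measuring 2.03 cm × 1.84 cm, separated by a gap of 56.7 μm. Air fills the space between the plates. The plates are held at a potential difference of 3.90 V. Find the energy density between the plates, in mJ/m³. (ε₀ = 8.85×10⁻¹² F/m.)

E = V/d = 3.90 / 5.67×10⁻⁵ = 6.88×10⁴ V/m.
u = ½ε₀E² = ½ × 8.85×10⁻¹² × (6.88×10⁴)² = 2.09×10⁻² J/m³.

20.9 mJ/m³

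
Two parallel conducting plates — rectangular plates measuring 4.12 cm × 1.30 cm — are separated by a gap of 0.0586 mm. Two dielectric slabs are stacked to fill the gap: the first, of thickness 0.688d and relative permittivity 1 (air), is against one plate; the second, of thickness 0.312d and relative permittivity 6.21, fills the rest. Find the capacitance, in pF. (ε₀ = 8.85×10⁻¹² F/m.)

110 pF

A = 4.12 × 1.30 cm² = 5.36×10⁻⁴ m².
Stacked slabs ⇒ two capacitors in series, each with the full plate area.
C₁ = κ₁ε₀A/d₁ = 1.00 × 8.85×10⁻¹² × 5.36×10⁻⁴ / 4.03×10⁻⁵ = 1.18×10⁻¹⁰ F.
C₂ = κ₂ε₀A/d₂ = 6.21 × 8.85×10⁻¹² × 5.36×10⁻⁴ / 1.83×10⁻⁵ = 1.61×10⁻⁹ F.
C = (1/C₁ + 1/C₂)⁻¹ = 1.10×10⁻¹⁰ F.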